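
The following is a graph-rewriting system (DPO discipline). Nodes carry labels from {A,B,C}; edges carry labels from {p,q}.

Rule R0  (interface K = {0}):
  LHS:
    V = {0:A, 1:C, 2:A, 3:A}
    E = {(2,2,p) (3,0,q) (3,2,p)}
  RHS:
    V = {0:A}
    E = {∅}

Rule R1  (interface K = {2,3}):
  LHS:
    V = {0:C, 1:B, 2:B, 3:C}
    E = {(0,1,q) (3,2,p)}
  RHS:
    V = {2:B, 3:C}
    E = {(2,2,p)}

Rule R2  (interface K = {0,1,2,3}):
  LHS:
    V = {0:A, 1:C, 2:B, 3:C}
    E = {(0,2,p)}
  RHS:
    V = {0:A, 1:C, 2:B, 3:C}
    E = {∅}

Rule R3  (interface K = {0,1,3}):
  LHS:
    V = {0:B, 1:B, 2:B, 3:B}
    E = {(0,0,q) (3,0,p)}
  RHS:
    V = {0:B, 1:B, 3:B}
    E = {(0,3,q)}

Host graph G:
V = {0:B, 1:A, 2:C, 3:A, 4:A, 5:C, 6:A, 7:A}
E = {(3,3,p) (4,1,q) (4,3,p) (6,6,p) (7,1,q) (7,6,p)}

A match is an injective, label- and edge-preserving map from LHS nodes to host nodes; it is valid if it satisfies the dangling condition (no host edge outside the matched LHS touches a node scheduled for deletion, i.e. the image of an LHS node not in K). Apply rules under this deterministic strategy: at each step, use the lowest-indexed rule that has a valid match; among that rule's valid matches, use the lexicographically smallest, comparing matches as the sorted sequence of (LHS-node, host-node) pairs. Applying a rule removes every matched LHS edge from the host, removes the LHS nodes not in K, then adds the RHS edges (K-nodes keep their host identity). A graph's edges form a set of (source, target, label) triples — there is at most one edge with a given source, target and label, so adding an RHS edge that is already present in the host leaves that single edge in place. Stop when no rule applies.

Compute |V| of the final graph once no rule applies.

[0] host  ⇒  8 nodes, 6 edges  {3-p->3 4-q->1 4-p->3 6-p->6 7-q->1 7-p->6}
[1] R0 @ {0↦1, 1↦2, 2↦3, 3↦4}  ⇒  5 nodes, 3 edges  {6-p->6 7-q->1 7-p->6}
[2] R0 @ {0↦1, 1↦5, 2↦6, 3↦7}  ⇒  2 nodes, 0 edges  {∅}
halt: no rule applies after step 2
NF nodes: {0:B, 1:A}

Answer: 2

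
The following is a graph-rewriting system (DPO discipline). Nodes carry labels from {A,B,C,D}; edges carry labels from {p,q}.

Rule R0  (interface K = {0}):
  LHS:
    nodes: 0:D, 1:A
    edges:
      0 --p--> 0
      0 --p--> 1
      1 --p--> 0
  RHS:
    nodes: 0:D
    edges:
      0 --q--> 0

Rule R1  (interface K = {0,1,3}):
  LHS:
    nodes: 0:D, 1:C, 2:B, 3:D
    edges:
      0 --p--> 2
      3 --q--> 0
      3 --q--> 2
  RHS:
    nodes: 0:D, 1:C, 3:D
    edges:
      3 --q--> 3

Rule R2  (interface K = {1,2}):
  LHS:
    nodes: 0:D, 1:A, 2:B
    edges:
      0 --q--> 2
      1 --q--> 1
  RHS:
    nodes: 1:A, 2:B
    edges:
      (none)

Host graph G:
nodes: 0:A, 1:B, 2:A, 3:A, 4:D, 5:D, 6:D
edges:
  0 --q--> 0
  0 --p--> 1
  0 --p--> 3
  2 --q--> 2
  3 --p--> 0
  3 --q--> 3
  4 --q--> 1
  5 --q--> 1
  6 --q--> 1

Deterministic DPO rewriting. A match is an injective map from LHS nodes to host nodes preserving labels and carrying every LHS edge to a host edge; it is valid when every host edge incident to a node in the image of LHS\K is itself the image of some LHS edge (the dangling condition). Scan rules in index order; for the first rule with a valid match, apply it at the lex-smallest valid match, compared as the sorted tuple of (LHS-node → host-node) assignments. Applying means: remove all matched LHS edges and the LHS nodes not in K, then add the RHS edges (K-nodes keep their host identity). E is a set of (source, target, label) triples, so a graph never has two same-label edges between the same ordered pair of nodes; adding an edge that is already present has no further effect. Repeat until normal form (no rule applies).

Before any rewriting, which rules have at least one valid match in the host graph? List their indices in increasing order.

Answer: [R2]

Rewrite trace:
R0: no valid match — LHS pattern not found
R1: no valid match — LHS pattern not found
R2: 9 valid matches — {0↦4, 1↦0, 2↦1}, {0↦4, 1↦2, 2↦1}, {0↦4, 1↦3, 2↦1} (+6 more)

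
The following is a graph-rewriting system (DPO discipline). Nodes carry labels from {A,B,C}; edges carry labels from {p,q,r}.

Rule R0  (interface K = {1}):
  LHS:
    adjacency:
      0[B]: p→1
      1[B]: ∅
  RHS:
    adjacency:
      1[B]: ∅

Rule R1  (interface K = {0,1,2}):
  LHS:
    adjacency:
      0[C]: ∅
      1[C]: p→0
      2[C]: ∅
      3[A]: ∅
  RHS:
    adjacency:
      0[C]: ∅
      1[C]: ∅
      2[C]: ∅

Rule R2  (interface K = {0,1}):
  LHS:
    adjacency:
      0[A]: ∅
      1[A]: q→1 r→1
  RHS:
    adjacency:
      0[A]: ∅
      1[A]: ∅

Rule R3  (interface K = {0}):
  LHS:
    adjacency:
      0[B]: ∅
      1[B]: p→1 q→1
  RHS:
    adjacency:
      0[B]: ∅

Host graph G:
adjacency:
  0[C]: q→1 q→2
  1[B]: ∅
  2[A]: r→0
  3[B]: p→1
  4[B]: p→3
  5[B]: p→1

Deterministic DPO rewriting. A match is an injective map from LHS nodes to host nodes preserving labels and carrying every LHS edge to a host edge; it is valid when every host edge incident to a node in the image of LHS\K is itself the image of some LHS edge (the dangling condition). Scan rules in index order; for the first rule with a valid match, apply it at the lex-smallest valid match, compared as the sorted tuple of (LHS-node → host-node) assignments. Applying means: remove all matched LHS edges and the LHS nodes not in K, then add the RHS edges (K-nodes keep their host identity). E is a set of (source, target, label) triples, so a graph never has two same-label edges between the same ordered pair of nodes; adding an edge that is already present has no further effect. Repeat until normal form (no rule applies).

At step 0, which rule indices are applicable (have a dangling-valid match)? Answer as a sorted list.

Answer: [R0]

Steps:
R0: 2 valid matches — {0↦4, 1↦3}, {0↦5, 1↦1}
R1: no valid match — LHS pattern not found
R2: no valid match — LHS pattern not found
R3: no valid match — LHS pattern not found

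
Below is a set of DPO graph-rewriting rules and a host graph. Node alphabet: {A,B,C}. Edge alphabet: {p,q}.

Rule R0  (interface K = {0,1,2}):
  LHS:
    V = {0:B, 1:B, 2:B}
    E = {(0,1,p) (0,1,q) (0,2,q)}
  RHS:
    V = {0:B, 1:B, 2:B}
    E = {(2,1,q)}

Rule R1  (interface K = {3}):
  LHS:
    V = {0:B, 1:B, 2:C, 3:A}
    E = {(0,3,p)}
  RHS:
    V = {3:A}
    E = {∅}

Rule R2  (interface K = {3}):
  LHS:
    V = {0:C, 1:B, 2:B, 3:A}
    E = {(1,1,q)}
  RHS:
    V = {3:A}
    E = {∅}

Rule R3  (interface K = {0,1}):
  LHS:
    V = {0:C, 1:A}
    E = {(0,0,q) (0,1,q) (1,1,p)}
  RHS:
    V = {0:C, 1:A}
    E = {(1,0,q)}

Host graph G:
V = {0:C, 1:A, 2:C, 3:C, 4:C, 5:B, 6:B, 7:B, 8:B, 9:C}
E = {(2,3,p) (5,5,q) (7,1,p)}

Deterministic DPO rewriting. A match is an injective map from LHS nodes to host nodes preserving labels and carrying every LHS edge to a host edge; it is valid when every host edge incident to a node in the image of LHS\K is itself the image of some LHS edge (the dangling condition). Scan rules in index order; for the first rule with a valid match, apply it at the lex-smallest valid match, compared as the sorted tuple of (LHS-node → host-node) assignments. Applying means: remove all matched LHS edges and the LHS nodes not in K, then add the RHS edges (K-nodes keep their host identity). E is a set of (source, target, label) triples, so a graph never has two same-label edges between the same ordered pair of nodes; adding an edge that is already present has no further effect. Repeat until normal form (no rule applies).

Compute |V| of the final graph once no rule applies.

Answer: 4

Derivation:
[0] host  ⇒  10 nodes, 3 edges  {2-p->3 5-q->5 7-p->1}
[1] R1 @ {0↦7, 1↦6, 2↦0, 3↦1}  ⇒  7 nodes, 2 edges  {2-p->3 5-q->5}
[2] R2 @ {0↦4, 1↦5, 2↦8, 3↦1}  ⇒  4 nodes, 1 edges  {2-p->3}
normal form: no rule applies after step 2
NF nodes: {1:A, 2:C, 3:C, 9:C}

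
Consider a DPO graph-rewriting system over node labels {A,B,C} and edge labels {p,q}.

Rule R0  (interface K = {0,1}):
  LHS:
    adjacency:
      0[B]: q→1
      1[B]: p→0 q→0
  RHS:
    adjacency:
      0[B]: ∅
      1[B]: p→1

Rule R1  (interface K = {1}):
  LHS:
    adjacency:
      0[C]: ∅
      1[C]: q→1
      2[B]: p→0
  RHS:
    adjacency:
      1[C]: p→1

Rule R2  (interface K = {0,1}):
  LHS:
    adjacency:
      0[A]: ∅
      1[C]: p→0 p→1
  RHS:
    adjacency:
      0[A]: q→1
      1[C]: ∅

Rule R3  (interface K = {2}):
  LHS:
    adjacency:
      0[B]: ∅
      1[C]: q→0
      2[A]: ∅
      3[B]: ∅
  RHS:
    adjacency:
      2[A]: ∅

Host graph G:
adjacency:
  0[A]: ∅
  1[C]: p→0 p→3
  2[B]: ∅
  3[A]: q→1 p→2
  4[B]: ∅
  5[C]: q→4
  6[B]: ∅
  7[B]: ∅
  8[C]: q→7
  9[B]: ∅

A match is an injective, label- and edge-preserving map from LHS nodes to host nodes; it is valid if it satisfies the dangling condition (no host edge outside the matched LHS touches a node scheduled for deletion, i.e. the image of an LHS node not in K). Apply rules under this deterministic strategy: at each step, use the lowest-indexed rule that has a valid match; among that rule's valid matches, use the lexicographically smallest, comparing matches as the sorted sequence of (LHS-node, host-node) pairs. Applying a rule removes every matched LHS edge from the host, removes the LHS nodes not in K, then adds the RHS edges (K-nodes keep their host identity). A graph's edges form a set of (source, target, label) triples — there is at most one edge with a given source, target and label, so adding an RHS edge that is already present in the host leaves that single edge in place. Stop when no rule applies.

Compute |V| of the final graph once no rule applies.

[0] host  ⇒  10 nodes, 6 edges  {1-p->0 1-p->3 3-q->1 3-p->2 5-q->4 8-q->7}
[1] R3 @ {0↦4, 1↦5, 2↦0, 3↦6}  ⇒  7 nodes, 5 edges  {1-p->0 1-p->3 3-q->1 3-p->2 8-q->7}
[2] R3 @ {0↦7, 1↦8, 2↦0, 3↦9}  ⇒  4 nodes, 4 edges  {1-p->0 1-p->3 3-q->1 3-p->2}
final graph: no rule applies after step 2
NF nodes: {0:A, 1:C, 2:B, 3:A}

Answer: 4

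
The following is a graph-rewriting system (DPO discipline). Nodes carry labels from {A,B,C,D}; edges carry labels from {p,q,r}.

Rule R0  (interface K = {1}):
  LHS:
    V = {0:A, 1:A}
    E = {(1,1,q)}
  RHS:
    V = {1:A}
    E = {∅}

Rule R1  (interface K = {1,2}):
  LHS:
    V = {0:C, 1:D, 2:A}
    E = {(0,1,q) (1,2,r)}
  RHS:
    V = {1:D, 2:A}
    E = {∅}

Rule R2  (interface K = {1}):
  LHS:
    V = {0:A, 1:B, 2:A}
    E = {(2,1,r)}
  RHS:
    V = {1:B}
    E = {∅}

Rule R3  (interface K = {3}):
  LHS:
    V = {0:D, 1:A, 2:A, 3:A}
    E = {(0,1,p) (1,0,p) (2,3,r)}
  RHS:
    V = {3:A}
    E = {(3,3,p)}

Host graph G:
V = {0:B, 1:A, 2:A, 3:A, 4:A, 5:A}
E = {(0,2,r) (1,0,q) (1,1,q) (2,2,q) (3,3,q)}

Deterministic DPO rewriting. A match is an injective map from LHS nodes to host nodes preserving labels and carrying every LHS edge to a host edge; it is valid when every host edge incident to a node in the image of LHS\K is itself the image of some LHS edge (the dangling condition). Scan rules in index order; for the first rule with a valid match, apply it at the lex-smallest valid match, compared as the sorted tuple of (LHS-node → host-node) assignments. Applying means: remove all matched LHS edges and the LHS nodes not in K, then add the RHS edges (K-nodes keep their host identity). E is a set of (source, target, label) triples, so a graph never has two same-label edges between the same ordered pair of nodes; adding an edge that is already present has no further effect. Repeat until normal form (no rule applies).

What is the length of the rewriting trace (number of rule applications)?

Answer: 2

Steps:
initial: |V|=6 |E|=5  E = 0-r->2 1-q->0 1-q->1 2-q->2 3-q->3
step 1: apply R0 at {0↦4, 1↦1}  → |V|=5 |E|=4  E = 0-r->2 1-q->0 2-q->2 3-q->3
step 2: apply R0 at {0↦5, 1↦2}  → |V|=4 |E|=3  E = 0-r->2 1-q->0 3-q->3
normal form: no rule applies after step 2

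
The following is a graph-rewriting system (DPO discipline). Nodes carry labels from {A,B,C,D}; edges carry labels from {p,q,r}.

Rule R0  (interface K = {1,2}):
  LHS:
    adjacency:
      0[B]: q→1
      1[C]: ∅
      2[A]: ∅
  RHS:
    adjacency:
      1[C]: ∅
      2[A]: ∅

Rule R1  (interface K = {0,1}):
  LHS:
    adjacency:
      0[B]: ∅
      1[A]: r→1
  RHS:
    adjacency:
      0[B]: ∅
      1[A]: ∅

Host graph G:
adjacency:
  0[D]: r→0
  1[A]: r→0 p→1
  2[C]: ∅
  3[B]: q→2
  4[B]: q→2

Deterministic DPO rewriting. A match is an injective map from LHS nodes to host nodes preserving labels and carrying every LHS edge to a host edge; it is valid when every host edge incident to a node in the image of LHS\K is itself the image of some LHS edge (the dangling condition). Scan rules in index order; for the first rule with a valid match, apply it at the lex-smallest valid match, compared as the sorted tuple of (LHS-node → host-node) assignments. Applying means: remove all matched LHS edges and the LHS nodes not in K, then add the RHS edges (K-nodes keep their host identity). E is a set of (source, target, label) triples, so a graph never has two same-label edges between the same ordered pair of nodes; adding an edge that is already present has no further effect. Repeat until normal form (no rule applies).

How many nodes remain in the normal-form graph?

Answer: 3

Steps:
[0] host  ⇒  5 nodes, 5 edges  {0-r->0 1-r->0 1-p->1 3-q->2 4-q->2}
[1] R0 @ {0↦3, 1↦2, 2↦1}  ⇒  4 nodes, 4 edges  {0-r->0 1-r->0 1-p->1 4-q->2}
[2] R0 @ {0↦4, 1↦2, 2↦1}  ⇒  3 nodes, 3 edges  {0-r->0 1-r->0 1-p->1}
final graph: no rule applies after step 2
NF nodes: {0:D, 1:A, 2:C}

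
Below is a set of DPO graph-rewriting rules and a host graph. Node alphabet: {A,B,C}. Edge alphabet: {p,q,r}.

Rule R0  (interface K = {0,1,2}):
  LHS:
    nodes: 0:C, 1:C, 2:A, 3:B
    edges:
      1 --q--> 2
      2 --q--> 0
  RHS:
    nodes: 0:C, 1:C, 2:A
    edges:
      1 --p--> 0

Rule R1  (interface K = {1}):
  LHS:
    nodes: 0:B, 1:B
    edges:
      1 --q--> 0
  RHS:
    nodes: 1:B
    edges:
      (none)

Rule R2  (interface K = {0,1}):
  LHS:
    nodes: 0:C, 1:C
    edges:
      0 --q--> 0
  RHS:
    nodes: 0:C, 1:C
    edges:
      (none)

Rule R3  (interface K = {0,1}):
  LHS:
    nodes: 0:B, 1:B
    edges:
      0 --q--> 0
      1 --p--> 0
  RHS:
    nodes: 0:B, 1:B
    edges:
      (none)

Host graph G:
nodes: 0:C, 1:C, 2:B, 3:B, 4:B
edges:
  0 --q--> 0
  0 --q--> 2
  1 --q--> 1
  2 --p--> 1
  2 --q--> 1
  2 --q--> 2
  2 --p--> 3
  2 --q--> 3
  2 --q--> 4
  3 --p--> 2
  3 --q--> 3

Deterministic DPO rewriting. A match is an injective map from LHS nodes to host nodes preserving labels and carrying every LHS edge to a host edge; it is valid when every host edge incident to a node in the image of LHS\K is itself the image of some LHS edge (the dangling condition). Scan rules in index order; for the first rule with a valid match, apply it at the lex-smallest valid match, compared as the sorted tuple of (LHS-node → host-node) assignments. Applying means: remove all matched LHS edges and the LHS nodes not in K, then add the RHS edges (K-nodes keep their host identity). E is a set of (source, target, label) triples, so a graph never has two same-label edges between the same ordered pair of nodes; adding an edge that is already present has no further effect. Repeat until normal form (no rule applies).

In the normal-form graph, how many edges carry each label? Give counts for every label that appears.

start.  V:5 E:11  edges: 0-q->0 0-q->2 1-q->1 2-p->1 2-q->1 2-q->2 2-p->3 2-q->3 2-q->4 3-p->2 3-q->3
1. fire R1 via {0↦4, 1↦2}  →  V:4 E:10  edges: 0-q->0 0-q->2 1-q->1 2-p->1 2-q->1 2-q->2 2-p->3 2-q->3 3-p->2 3-q->3
2. fire R2 via {0↦0, 1↦1}  →  V:4 E:9  edges: 0-q->2 1-q->1 2-p->1 2-q->1 2-q->2 2-p->3 2-q->3 3-p->2 3-q->3
3. fire R2 via {0↦1, 1↦0}  →  V:4 E:8  edges: 0-q->2 2-p->1 2-q->1 2-q->2 2-p->3 2-q->3 3-p->2 3-q->3
4. fire R3 via {0↦2, 1↦3}  →  V:4 E:6  edges: 0-q->2 2-p->1 2-q->1 2-p->3 2-q->3 3-q->3
5. fire R3 via {0↦3, 1↦2}  →  V:4 E:4  edges: 0-q->2 2-p->1 2-q->1 2-q->3
6. fire R1 via {0↦3, 1↦2}  →  V:3 E:3  edges: 0-q->2 2-p->1 2-q->1
halt: no rule applies after step 6
NF edges: [(0, 2, 'q'), (2, 1, 'p'), (2, 1, 'q')]

Answer: p:1 q:2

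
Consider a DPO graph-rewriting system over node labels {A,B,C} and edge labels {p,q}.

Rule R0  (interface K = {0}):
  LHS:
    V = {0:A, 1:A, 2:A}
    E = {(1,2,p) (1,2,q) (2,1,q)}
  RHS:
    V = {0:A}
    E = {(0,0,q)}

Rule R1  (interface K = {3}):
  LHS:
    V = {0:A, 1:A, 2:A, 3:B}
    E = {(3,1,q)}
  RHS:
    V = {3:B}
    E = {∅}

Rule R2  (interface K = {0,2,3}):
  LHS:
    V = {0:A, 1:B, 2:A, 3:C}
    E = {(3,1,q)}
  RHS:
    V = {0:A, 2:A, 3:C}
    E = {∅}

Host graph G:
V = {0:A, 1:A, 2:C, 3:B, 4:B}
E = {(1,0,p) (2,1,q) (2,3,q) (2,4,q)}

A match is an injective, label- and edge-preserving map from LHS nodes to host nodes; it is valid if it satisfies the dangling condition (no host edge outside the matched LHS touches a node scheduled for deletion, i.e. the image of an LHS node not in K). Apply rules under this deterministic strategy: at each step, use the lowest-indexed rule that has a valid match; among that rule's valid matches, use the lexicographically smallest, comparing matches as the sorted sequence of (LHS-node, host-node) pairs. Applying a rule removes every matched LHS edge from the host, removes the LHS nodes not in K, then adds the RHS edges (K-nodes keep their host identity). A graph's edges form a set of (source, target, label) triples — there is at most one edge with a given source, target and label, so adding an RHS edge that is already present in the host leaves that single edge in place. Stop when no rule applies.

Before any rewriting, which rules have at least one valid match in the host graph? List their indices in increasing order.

R0: no valid match — LHS pattern not found
R1: no valid match — LHS pattern not found
R2: 4 valid matches — {0↦0, 1↦3, 2↦1, 3↦2}, {0↦0, 1↦4, 2↦1, 3↦2}, {0↦1, 1↦3, 2↦0, 3↦2} (+1 more)

Answer: [R2]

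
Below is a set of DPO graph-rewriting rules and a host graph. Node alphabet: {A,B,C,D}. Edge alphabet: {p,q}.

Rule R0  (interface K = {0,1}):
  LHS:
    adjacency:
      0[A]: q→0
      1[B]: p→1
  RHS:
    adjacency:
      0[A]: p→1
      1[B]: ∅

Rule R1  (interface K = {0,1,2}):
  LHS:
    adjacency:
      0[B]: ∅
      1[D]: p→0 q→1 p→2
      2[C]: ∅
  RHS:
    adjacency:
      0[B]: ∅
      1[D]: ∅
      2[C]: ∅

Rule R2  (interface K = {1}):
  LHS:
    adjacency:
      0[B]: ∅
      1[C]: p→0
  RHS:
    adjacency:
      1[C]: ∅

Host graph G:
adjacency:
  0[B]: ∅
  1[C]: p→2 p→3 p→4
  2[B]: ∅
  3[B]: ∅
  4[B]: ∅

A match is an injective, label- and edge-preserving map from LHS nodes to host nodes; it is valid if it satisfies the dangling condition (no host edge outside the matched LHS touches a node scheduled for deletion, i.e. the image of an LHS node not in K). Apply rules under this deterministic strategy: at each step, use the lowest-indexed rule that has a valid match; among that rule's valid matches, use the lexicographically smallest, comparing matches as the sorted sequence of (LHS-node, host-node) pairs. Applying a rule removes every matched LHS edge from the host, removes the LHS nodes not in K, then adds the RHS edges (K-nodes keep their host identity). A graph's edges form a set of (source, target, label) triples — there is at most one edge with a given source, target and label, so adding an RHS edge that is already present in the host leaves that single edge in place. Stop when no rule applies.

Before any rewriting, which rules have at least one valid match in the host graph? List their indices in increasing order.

Answer: [R2]

Derivation:
R0: no valid match — LHS pattern not found
R1: no valid match — LHS pattern not found
R2: 3 valid matches — {0↦2, 1↦1}, {0↦3, 1↦1}, {0↦4, 1↦1}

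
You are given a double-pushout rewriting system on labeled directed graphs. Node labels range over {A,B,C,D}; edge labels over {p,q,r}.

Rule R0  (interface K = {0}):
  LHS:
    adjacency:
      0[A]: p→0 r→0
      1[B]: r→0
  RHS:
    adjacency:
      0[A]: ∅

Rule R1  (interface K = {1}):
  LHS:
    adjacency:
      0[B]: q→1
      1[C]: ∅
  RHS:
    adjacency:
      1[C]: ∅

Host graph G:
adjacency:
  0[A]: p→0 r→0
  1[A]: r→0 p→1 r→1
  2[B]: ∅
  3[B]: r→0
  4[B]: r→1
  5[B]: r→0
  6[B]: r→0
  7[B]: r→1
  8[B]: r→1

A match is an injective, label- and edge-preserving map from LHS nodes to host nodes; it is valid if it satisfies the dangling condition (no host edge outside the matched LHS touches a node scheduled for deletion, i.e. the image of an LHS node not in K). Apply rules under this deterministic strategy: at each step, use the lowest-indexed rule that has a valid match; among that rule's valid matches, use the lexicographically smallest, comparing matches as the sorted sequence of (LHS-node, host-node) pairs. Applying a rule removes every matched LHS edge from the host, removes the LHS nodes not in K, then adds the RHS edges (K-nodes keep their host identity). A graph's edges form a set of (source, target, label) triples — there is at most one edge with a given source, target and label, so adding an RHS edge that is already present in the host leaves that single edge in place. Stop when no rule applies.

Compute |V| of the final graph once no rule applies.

Answer: 7

Rewrite trace:
[0] host  ⇒  9 nodes, 11 edges  {0-p->0 0-r->0 1-r->0 1-p->1 1-r->1 3-r->0 4-r->1 5-r->0 6-r->0 7-r->1 8-r->1}
[1] R0 @ {0↦0, 1↦3}  ⇒  8 nodes, 8 edges  {1-r->0 1-p->1 1-r->1 4-r->1 5-r->0 6-r->0 7-r->1 8-r->1}
[2] R0 @ {0↦1, 1↦4}  ⇒  7 nodes, 5 edges  {1-r->0 5-r->0 6-r->0 7-r->1 8-r->1}
normal form: no rule applies after step 2
NF nodes: {0:A, 1:A, 2:B, 5:B, 6:B, 7:B, 8:B}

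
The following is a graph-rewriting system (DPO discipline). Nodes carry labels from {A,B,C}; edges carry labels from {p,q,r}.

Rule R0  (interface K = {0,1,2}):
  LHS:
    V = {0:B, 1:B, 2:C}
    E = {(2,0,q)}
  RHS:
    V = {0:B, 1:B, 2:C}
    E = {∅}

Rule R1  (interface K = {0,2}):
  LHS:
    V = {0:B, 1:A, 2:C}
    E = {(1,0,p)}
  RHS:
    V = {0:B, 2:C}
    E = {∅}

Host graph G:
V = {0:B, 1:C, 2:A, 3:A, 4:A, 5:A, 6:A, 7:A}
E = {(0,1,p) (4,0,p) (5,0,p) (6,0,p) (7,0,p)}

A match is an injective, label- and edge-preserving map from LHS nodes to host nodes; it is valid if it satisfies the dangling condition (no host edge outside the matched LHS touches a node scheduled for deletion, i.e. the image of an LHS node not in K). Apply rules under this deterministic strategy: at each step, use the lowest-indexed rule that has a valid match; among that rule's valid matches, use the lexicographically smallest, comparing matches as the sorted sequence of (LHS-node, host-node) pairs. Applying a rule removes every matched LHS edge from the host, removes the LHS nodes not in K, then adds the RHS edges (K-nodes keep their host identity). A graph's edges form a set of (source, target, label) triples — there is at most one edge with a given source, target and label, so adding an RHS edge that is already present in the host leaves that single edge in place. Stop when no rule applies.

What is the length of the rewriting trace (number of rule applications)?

[0] host  ⇒  8 nodes, 5 edges  {0-p->1 4-p->0 5-p->0 6-p->0 7-p->0}
[1] R1 @ {0↦0, 1↦4, 2↦1}  ⇒  7 nodes, 4 edges  {0-p->1 5-p->0 6-p->0 7-p->0}
[2] R1 @ {0↦0, 1↦5, 2↦1}  ⇒  6 nodes, 3 edges  {0-p->1 6-p->0 7-p->0}
[3] R1 @ {0↦0, 1↦6, 2↦1}  ⇒  5 nodes, 2 edges  {0-p->1 7-p->0}
[4] R1 @ {0↦0, 1↦7, 2↦1}  ⇒  4 nodes, 1 edges  {0-p->1}
final graph: no rule applies after step 4

Answer: 4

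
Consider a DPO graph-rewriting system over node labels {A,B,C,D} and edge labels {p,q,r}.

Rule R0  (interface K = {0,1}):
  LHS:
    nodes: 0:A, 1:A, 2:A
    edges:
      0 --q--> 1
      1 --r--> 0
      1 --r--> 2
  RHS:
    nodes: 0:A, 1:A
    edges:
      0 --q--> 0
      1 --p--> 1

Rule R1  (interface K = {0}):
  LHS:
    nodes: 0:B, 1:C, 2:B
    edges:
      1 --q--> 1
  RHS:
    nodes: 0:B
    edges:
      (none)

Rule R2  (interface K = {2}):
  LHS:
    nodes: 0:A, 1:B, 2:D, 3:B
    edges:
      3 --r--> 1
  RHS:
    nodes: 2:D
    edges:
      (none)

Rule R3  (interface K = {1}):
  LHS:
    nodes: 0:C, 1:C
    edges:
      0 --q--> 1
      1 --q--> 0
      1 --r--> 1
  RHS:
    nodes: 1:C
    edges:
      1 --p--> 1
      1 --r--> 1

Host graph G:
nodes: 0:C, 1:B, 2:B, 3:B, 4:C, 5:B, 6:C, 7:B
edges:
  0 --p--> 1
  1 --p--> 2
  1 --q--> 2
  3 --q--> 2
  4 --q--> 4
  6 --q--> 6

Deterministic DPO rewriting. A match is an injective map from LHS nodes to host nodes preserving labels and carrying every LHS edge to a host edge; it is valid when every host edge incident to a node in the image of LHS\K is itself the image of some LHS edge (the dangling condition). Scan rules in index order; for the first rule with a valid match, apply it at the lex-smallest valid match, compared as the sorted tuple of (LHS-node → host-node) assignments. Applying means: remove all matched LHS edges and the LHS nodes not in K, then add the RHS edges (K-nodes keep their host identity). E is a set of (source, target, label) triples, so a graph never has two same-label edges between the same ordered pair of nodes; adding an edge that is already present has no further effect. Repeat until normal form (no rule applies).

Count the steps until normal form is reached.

initial: |V|=8 |E|=6  E = 0-p->1 1-p->2 1-q->2 3-q->2 4-q->4 6-q->6
step 1: apply R1 at {0↦1, 1↦4, 2↦5}  → |V|=6 |E|=5  E = 0-p->1 1-p->2 1-q->2 3-q->2 6-q->6
step 2: apply R1 at {0↦1, 1↦6, 2↦7}  → |V|=4 |E|=4  E = 0-p->1 1-p->2 1-q->2 3-q->2
final graph: no rule applies after step 2

Answer: 2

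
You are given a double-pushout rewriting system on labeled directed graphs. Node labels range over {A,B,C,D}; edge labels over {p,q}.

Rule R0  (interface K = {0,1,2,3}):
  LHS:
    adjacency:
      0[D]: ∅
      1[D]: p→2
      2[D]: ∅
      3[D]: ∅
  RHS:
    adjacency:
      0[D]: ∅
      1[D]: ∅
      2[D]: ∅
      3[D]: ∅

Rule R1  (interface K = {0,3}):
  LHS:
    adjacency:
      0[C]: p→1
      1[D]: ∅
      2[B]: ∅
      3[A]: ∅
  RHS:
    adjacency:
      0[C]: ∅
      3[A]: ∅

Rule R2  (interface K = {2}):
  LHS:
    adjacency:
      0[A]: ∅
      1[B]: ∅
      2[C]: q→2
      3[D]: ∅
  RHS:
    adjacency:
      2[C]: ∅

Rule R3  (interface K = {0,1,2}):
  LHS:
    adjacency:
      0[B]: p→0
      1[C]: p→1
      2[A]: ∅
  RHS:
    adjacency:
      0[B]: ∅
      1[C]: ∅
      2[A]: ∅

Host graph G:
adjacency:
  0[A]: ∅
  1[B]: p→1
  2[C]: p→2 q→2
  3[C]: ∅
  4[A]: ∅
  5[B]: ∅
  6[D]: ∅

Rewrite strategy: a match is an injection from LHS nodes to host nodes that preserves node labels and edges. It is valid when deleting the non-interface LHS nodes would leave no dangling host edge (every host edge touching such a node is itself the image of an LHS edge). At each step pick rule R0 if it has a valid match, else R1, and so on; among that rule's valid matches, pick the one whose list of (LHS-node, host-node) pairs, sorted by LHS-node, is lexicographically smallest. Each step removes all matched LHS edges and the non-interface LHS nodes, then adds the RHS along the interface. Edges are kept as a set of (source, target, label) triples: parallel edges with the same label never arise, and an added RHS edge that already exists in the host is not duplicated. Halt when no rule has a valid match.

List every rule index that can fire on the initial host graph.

Answer: [R2,R3]

Rewrite trace:
R0: no valid match — LHS pattern not found
R1: no valid match — LHS pattern not found
R2: 2 valid matches — {0↦0, 1↦5, 2↦2, 3↦6}, {0↦4, 1↦5, 2↦2, 3↦6}
R3: 2 valid matches — {0↦1, 1↦2, 2↦0}, {0↦1, 1↦2, 2↦4}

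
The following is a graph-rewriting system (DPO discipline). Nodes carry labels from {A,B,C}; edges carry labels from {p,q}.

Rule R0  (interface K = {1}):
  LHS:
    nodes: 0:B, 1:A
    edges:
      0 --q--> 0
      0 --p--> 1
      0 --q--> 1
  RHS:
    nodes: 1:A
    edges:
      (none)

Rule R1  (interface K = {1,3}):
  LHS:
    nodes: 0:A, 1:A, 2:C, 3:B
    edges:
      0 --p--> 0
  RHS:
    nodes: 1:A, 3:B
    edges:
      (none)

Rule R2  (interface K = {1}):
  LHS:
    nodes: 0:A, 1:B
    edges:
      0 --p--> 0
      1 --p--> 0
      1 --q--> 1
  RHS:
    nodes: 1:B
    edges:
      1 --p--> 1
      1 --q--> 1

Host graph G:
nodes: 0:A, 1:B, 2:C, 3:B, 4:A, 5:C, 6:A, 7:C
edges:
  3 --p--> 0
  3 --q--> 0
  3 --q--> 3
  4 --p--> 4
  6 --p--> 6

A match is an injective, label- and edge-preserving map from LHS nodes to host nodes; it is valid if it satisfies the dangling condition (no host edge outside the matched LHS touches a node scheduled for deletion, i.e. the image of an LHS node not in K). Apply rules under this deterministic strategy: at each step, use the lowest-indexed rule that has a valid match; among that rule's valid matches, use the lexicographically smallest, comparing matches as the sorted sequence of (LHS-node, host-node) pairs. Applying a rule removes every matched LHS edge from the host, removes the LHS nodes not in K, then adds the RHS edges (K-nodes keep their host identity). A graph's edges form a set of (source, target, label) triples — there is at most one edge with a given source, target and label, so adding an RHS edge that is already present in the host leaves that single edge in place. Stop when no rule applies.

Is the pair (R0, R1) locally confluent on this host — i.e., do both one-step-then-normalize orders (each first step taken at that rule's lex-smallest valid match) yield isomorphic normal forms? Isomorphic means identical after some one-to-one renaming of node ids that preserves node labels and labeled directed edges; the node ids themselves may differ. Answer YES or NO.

Answer: YES

Steps:
branch R0-first: apply at {0↦3, 1↦0} → |E|=2, then 2 more step(s) → NF |V|=3 |E|=0 V={0:A, 1:B, 7:C} E=∅
branch R1-first: apply at {0↦4, 1↦0, 2↦2, 3↦1} → |E|=4, then 2 more step(s) → NF |V|=3 |E|=0 V={0:A, 1:B, 7:C} E=∅
graphs isomorphic (equal up to label-preserving node renaming)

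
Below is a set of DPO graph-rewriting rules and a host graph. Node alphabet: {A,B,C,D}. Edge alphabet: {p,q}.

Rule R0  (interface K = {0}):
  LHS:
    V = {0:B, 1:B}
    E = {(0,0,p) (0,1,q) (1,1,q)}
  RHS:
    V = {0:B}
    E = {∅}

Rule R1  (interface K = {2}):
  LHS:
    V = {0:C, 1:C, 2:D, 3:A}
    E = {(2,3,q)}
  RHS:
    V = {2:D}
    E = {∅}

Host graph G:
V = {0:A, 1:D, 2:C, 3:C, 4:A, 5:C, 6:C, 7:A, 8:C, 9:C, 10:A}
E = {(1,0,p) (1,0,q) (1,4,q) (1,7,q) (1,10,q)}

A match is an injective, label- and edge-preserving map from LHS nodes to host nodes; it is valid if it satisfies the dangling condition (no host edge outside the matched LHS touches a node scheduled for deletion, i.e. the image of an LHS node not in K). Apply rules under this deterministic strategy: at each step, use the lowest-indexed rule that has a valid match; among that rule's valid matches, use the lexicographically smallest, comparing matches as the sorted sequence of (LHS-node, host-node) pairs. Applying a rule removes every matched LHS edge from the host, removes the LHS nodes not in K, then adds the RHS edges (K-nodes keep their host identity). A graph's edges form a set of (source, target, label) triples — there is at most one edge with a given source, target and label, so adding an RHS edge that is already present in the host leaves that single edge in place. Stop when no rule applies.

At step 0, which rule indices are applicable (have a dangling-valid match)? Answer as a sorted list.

R0: no valid match — LHS pattern not found
R1: 90 valid matches — {0↦2, 1↦3, 2↦1, 3↦4}, {0↦2, 1↦3, 2↦1, 3↦7}, {0↦2, 1↦3, 2↦1, 3↦10} (+87 more)

Answer: [R1]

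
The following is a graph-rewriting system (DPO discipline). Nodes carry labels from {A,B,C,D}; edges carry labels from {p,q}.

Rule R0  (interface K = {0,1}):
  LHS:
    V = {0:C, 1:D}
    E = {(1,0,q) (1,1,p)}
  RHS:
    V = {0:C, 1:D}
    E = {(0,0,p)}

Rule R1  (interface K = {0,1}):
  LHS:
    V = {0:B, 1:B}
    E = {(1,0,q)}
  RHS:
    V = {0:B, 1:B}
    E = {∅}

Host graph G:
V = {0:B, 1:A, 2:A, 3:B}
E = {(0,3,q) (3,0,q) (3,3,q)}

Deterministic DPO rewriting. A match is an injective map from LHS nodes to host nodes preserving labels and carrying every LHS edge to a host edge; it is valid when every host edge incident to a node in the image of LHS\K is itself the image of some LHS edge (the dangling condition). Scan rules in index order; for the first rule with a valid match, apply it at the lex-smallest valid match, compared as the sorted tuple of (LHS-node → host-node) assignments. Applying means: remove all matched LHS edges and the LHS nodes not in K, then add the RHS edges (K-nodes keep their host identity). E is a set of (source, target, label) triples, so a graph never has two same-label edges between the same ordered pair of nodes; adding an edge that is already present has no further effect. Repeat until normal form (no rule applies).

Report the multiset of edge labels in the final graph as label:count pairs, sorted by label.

start.  V:4 E:3  edges: 0-q->3 3-q->0 3-q->3
1. fire R1 via {0↦0, 1↦3}  →  V:4 E:2  edges: 0-q->3 3-q->3
2. fire R1 via {0↦3, 1↦0}  →  V:4 E:1  edges: 3-q->3
final graph: no rule applies after step 2
NF edges: [(3, 3, 'q')]

Answer: q:1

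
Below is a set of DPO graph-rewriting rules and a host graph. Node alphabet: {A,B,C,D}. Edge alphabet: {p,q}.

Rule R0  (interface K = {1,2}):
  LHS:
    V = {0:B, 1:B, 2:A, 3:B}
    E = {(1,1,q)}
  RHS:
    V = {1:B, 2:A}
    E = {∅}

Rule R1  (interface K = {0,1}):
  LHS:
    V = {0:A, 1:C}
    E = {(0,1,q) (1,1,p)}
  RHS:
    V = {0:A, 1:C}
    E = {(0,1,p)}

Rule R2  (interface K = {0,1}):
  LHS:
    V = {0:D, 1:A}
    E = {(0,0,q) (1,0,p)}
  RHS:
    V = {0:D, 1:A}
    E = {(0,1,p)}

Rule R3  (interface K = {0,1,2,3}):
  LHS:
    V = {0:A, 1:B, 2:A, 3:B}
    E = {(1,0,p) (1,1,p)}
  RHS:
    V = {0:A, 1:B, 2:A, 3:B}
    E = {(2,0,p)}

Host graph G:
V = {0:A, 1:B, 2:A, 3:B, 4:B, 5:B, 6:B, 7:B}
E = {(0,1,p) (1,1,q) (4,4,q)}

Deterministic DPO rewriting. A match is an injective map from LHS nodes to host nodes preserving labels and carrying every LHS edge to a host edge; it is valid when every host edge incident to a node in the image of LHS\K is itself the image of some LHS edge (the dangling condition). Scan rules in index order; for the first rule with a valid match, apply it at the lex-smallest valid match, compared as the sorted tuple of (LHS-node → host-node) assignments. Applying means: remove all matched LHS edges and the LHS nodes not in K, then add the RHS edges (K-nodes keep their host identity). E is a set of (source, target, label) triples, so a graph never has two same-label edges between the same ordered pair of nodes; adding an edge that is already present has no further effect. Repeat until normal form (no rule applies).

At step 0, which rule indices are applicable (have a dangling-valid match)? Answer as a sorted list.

Answer: [R0]

Rewrite trace:
R0: 48 valid matches — {0↦3, 1↦1, 2↦0, 3↦5}, {0↦3, 1↦1, 2↦0, 3↦6}, {0↦3, 1↦1, 2↦0, 3↦7} (+45 more)
R1: no valid match — LHS pattern not found
R2: no valid match — LHS pattern not found
R3: no valid match — LHS pattern not found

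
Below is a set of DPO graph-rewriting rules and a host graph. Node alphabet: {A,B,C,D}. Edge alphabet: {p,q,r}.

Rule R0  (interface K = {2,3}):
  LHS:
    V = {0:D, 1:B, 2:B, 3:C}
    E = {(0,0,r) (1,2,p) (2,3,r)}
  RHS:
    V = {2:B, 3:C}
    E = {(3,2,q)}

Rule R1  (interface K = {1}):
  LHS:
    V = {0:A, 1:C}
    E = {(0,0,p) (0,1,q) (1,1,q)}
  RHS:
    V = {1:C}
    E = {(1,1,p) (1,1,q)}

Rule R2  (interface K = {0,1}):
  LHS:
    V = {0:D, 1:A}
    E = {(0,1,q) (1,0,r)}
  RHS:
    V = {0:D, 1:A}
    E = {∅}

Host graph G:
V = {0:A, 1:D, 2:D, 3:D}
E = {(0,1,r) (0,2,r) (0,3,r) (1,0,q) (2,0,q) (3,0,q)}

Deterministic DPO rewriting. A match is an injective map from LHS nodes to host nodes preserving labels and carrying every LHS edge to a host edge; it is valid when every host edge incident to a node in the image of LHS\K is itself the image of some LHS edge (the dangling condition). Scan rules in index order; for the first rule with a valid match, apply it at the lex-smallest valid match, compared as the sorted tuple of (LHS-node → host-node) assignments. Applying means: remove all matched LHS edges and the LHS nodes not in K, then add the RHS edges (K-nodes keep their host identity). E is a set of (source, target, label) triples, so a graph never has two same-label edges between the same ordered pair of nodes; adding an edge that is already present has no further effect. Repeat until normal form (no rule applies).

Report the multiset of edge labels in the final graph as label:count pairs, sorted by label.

Answer: (no edges)

Derivation:
[0] host  ⇒  4 nodes, 6 edges  {0-r->1 0-r->2 0-r->3 1-q->0 2-q->0 3-q->0}
[1] R2 @ {0↦1, 1↦0}  ⇒  4 nodes, 4 edges  {0-r->2 0-r->3 2-q->0 3-q->0}
[2] R2 @ {0↦2, 1↦0}  ⇒  4 nodes, 2 edges  {0-r->3 3-q->0}
[3] R2 @ {0↦3, 1↦0}  ⇒  4 nodes, 0 edges  {∅}
final graph: no rule applies after step 3
NF edges: []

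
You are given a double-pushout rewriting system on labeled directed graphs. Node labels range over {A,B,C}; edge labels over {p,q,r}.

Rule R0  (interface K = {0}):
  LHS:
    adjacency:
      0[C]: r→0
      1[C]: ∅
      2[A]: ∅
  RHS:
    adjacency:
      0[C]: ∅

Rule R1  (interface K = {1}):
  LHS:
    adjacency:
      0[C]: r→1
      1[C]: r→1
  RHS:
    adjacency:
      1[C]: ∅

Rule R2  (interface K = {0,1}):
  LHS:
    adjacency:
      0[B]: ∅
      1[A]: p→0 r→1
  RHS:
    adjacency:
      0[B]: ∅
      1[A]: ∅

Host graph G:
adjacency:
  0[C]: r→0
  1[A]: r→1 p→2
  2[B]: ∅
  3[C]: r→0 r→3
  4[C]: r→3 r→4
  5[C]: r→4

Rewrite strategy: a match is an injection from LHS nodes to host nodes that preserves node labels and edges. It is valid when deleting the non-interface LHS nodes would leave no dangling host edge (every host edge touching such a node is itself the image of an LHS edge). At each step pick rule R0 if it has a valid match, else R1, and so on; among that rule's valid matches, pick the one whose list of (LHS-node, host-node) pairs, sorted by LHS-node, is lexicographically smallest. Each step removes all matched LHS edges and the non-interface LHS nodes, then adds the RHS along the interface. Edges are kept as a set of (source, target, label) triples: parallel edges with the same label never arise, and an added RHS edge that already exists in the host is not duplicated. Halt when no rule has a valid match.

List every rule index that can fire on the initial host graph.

Answer: [R1,R2]

Derivation:
R0: no valid match — 9 raw matches, all fail dangling condition
R1: 1 valid match — {0↦5, 1↦4}
R2: 1 valid match — {0↦2, 1↦1}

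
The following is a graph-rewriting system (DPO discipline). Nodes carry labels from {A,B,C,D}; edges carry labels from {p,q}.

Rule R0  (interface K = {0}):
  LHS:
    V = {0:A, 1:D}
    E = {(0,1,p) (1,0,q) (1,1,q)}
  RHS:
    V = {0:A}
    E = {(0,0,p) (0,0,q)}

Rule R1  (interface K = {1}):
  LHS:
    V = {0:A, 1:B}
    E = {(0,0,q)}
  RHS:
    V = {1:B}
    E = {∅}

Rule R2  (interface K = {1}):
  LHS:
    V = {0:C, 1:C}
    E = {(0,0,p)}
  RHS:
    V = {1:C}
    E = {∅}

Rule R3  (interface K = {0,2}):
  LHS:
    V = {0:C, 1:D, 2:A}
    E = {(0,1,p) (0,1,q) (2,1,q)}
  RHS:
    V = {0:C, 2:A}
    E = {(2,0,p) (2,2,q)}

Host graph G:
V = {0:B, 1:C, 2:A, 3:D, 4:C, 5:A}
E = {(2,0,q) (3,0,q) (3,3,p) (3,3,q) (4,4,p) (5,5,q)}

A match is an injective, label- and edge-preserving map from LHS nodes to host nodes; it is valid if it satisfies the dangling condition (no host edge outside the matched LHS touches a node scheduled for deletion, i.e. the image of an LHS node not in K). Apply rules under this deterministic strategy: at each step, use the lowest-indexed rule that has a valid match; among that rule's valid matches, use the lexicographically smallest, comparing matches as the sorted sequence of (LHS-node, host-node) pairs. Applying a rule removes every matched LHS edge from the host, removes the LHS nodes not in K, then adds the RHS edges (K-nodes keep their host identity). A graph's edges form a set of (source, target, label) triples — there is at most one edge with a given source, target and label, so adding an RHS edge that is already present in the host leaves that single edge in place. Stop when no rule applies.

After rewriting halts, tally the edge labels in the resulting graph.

Answer: p:1 q:3

Steps:
initial: |V|=6 |E|=6  E = 2-q->0 3-q->0 3-p->3 3-q->3 4-p->4 5-q->5
step 1: apply R1 at {0↦5, 1↦0}  → |V|=5 |E|=5  E = 2-q->0 3-q->0 3-p->3 3-q->3 4-p->4
step 2: apply R2 at {0↦4, 1↦1}  → |V|=4 |E|=4  E = 2-q->0 3-q->0 3-p->3 3-q->3
normal form: no rule applies after step 2
NF edges: [(2, 0, 'q'), (3, 0, 'q'), (3, 3, 'p'), (3, 3, 'q')]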